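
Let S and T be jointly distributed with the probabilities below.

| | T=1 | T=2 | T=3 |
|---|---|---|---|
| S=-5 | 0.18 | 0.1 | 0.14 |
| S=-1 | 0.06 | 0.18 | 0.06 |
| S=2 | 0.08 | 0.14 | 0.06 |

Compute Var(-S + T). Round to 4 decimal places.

9.0116

E[S] = -1.84,  E[T] = 1.94,  E[ST] = -3.52
Var(S) = 11.92 − (-1.84)² = 8.5344;  Var(T) = 4.34 − (1.94)² = 0.5764
Cov(S,T) = -3.52 − (-1.84)(1.94) = 0.0496
Var(-S + T) = (-1)²·8.5344 + (1)²·0.5764 + 2·(-1)·(1)·0.0496 = 9.0116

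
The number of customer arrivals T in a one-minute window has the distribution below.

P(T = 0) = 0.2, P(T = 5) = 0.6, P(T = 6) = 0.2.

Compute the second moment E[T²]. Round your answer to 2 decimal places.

E[T²] = (0)²(0.2) + (5)²(0.6) + (6)²(0.2) = 22.2

22.20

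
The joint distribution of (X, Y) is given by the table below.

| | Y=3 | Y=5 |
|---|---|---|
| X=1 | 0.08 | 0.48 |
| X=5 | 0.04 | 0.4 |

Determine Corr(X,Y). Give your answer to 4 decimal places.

E[X] = 2.76,  E[Y] = 4.76
E[XY] = 13.24
Cov(X,Y) = E[XY] − E[X]E[Y] = 13.24 − (2.76)(4.76) = 0.1024
var(X) = 3.9424,  var(Y) = 0.4224
ρ = 0.1024 / √(3.9424·0.4224) ≈ 0.0794

0.0794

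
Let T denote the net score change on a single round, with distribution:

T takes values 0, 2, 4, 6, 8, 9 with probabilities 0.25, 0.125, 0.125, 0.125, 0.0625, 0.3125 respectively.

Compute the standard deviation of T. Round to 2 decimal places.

3.63

E[T] = (0)(0.25) + (2)(0.125) + (4)(0.125) + (6)(0.125) + (8)(0.0625) + (9)(0.3125) = 4.8125
E[T²] = (0)²(0.25) + (2)²(0.125) + (4)²(0.125) + (6)²(0.125) + (8)²(0.0625) + (9)²(0.3125) = 36.3125
Var(T) = E[T²] − (E[T])² = 36.3125 − (4.8125)² = 13.15234375
SD(T) = √13.15234375 ≈ 3.63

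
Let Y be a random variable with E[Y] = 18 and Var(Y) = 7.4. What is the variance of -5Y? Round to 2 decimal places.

185.00

Var(-5Y) = (-5)²·Var(Y) = 25·7.4 = 185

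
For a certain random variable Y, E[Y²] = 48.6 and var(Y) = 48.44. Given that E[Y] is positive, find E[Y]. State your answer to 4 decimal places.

(E[Y])² = E[Y²] − var(Y) = 48.6 − 48.44 = 0.16
E[Y] = √0.16 = 0.4

0.4000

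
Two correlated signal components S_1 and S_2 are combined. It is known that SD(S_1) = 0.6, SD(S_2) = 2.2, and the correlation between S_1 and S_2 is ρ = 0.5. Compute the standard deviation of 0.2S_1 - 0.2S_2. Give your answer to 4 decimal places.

Var(S_1) = (0.6)² = 0.36;  Var(S_2) = (2.2)² = 4.84
Cov(S_1,S_2) = ρ·SD(S_1)·SD(S_2) = 0.5·0.6·2.2 = 0.66
Var(0.2S_1 - 0.2S_2) = (0.2)²·Var(S_1) + (-0.2)²·Var(S_2) + 2·(0.2)·(-0.2)·Cov(S_1,S_2)
= 0.04·0.36 + 0.04·4.84 + -0.08·0.66 = 0.1552
SD(0.2S_1 - 0.2S_2) = √0.1552 ≈ 0.3940

0.3940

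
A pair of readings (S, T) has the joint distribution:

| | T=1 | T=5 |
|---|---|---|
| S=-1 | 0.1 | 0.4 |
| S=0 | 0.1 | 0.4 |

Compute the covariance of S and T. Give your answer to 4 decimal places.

E[S] = -0.5,  E[T] = 4.2
E[ST] = -2.1
Cov(S,T) = E[ST] − E[S]E[T] = -2.1 − (-0.5)(4.2) = 0

0.0000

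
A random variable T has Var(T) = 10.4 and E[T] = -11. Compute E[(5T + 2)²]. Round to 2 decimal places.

3069.00

E[5T + 2] = 5·-11 + 2 = -53
Var(5T + 2) = (5)²·10.4 = 260
E[(5T + 2)²] = Var((5T + 2)) + (E[(5T + 2)])² = 260 + (-53)² = 3069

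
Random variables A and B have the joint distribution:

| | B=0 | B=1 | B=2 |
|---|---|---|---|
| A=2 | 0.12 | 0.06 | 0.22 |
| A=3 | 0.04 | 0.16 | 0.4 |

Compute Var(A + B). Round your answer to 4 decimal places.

E[A] = 2.6,  E[B] = 1.46,  E[AB] = 3.88
Var(A) = 7 − (2.6)² = 0.24;  Var(B) = 2.7 − (1.46)² = 0.5684
cov(A,B) = 3.88 − (2.6)(1.46) = 0.084
Var(A + B) = (1)²·0.24 + (1)²·0.5684 + 2·(1)·(1)·0.084 = 0.9764

0.9764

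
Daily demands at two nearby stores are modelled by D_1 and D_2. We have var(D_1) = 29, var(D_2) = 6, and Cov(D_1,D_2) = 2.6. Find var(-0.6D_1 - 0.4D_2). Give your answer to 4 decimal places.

12.6480

var(-0.6D_1 - 0.4D_2) = (-0.6)²·var(D_1) + (-0.4)²·var(D_2) + 2·(-0.6)·(-0.4)·Cov(D_1,D_2)
= 0.36·29 + 0.16·6 + 0.48·2.6 = 12.648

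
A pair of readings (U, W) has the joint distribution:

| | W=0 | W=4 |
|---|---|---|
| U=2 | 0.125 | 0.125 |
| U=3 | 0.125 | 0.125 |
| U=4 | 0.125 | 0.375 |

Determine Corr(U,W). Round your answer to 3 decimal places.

E[U] = 3.25,  E[W] = 2.5
E[UW] = 8.5
cov(U,W) = E[UW] − E[U]E[W] = 8.5 − (3.25)(2.5) = 0.375
V(U) = 0.6875,  V(W) = 3.75
ρ = 0.375 / √(0.6875·3.75) ≈ 0.234

0.234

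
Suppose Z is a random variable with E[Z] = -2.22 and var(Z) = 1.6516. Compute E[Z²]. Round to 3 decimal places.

E[Z²] = var(Z) + (E[Z])² = 1.6516 + (-2.22)² = 6.58

6.580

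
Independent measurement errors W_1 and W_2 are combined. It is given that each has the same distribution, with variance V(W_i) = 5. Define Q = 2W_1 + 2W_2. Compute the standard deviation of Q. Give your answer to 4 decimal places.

By independence, V(Q) = (2)²V(W_1) + (2)²V(W_2)
= (2)²·5 + (2)²·5 = 40
SD(Q) = √40 ≈ 6.3246

6.3246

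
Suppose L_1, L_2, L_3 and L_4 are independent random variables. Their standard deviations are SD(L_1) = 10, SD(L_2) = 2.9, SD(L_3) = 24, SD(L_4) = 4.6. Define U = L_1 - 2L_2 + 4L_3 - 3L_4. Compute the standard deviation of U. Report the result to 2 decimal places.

97.67

Var(L_1) = 100, Var(L_2) = 8.41, Var(L_3) = 576, Var(L_4) = 21.16
By independence, Var(U) = (1)²Var(L_1) + (-2)²Var(L_2) + (4)²Var(L_3) + (-3)²Var(L_4)
= (1)²·100 + (-2)²·8.41 + (4)²·576 + (-3)²·21.16 = 9540.08
SD(U) = √9540.08 ≈ 97.67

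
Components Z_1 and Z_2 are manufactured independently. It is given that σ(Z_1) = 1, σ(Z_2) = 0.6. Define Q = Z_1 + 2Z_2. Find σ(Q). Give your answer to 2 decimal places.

Var(Z_1) = 1, Var(Z_2) = 0.36
By independence, Var(Q) = (1)²Var(Z_1) + (2)²Var(Z_2)
= (1)²·1 + (2)²·0.36 = 2.44
σ(Q) = √2.44 ≈ 1.56

1.56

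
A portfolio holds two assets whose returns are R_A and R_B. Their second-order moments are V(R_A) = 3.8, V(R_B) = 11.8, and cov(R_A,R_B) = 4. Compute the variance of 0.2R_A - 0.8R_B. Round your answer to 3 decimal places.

6.424

V(0.2R_A - 0.8R_B) = (0.2)²·V(R_A) + (-0.8)²·V(R_B) + 2·(0.2)·(-0.8)·cov(R_A,R_B)
= 0.04·3.8 + 0.64·11.8 + -0.32·4 = 6.424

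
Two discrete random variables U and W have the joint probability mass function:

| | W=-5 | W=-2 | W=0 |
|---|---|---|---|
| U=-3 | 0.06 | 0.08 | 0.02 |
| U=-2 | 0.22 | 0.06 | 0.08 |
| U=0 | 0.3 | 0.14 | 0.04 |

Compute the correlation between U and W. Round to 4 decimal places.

-0.1448

E[U] = -1.2,  E[W] = -3.46
E[UW] = 3.82
cov(U,W) = E[UW] − E[U]E[W] = 3.82 − (-1.2)(-3.46) = -0.332
V(U) = 1.44,  V(W) = 3.6484
ρ = -0.332 / √(1.44·3.6484) ≈ -0.1448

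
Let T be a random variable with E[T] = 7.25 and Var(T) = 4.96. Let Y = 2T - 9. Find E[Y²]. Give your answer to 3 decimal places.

E[2T - 9] = 2·7.25 − 9 = 5.5
Var(2T - 9) = (2)²·4.96 = 19.84
E[Y²] = Var(Y) + (E[Y])² = 19.84 + (5.5)² = 50.09

50.090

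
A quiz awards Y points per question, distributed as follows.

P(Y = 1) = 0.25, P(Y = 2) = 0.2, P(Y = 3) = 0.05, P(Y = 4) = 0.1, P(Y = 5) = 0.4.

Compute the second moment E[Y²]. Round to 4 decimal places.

13.1000

E[Y²] = (1)²(0.25) + (2)²(0.2) + (3)²(0.05) + (4)²(0.1) + (5)²(0.4) = 13.1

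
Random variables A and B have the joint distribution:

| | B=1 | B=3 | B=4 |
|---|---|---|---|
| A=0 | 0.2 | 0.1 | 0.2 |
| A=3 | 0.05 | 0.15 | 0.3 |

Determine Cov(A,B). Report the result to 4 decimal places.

0.6000

E[A] = 1.5,  E[B] = 3
E[AB] = 5.1
Cov(A,B) = E[AB] − E[A]E[B] = 5.1 − (1.5)(3) = 0.6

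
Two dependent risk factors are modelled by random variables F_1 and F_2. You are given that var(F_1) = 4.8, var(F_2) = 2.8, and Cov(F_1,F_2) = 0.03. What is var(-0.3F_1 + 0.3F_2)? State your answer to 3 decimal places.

var(-0.3F_1 + 0.3F_2) = (-0.3)²·var(F_1) + (0.3)²·var(F_2) + 2·(-0.3)·(0.3)·Cov(F_1,F_2)
= 0.09·4.8 + 0.09·2.8 + -0.18·0.03 = 0.6786

0.679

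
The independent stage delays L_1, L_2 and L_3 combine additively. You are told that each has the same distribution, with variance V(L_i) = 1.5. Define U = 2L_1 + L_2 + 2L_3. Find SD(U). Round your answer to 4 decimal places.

By independence, V(U) = (2)²V(L_1) + (1)²V(L_2) + (2)²V(L_3)
= (2)²·1.5 + (1)²·1.5 + (2)²·1.5 = 13.5
SD(U) = √13.5 ≈ 3.6742

3.6742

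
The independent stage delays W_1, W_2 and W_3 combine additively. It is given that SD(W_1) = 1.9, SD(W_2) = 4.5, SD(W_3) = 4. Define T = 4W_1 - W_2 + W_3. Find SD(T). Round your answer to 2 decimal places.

9.70

V(W_1) = 3.61, V(W_2) = 20.25, V(W_3) = 16
By independence, V(T) = (4)²V(W_1) + (-1)²V(W_2) + (1)²V(W_3)
= (4)²·3.61 + (-1)²·20.25 + (1)²·16 = 94.01
SD(T) = √94.01 ≈ 9.70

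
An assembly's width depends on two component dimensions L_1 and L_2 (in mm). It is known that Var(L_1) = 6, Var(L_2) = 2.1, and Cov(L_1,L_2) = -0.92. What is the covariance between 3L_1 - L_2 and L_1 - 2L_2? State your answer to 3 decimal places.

Cov(3L_1 - L_2, L_1 - 2L_2) = (3)(1)Var(L_1) + (-1)(-2)Var(L_2) + [(3)(-2) + (-1)(1)]Cov(L_1,L_2)
= 3·6 + 2·2.1 + -7·-0.92 = 28.64

28.640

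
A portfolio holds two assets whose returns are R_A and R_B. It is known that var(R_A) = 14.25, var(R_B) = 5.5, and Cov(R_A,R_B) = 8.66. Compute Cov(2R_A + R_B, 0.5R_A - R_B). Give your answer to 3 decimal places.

-4.240

Cov(2R_A + R_B, 0.5R_A - R_B) = (2)(0.5)var(R_A) + (1)(-1)var(R_B) + [(2)(-1) + (1)(0.5)]Cov(R_A,R_B)
= 1·14.25 + -1·5.5 + -1.5·8.66 = -4.24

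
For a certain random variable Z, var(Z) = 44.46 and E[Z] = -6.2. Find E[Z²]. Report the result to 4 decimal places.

E[Z²] = var(Z) + (E[Z])² = 44.46 + (-6.2)² = 82.9

82.9000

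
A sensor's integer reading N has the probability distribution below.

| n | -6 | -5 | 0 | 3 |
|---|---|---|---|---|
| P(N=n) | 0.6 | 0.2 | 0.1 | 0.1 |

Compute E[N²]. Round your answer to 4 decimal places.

E[N²] = (-6)²(0.6) + (-5)²(0.2) + (0)²(0.1) + (3)²(0.1) = 27.5

27.5000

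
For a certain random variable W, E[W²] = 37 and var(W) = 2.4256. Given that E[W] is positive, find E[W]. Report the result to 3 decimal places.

5.880

(E[W])² = E[W²] − var(W) = 37 − 2.4256 = 34.5744
E[W] = √34.5744 = 5.88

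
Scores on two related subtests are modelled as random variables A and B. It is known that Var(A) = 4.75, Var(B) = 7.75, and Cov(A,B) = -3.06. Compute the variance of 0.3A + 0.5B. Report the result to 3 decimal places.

1.447

Var(0.3A + 0.5B) = (0.3)²·Var(A) + (0.5)²·Var(B) + 2·(0.3)·(0.5)·Cov(A,B)
= 0.09·4.75 + 0.25·7.75 + 0.3·-3.06 = 1.447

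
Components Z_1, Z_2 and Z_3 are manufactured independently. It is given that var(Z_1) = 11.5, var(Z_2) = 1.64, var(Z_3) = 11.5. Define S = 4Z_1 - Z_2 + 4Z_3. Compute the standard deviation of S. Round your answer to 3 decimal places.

By independence, var(S) = (4)²var(Z_1) + (-1)²var(Z_2) + (4)²var(Z_3)
= (4)²·11.5 + (-1)²·1.64 + (4)²·11.5 = 369.64
SD(S) = √369.64 ≈ 19.226

19.226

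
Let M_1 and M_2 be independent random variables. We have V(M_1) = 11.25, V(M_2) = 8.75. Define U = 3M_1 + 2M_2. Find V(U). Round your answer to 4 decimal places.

136.2500

By independence, V(U) = (3)²V(M_1) + (2)²V(M_2)
= (3)²·11.25 + (2)²·8.75 = 136.25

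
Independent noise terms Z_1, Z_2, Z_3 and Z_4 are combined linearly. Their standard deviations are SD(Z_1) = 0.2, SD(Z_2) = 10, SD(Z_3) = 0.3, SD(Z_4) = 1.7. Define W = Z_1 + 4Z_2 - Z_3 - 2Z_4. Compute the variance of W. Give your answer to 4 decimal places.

var(Z_1) = 0.04, var(Z_2) = 100, var(Z_3) = 0.09, var(Z_4) = 2.89
By independence, var(W) = (1)²var(Z_1) + (4)²var(Z_2) + (-1)²var(Z_3) + (-2)²var(Z_4)
= (1)²·0.04 + (4)²·100 + (-1)²·0.09 + (-2)²·2.89 = 1611.69

1611.6900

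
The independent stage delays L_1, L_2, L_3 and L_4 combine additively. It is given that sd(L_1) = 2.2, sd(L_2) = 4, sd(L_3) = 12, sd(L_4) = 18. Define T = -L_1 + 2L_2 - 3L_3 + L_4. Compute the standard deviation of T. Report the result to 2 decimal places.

var(L_1) = 4.84, var(L_2) = 16, var(L_3) = 144, var(L_4) = 324
By independence, var(T) = (-1)²var(L_1) + (2)²var(L_2) + (-3)²var(L_3) + (1)²var(L_4)
= (-1)²·4.84 + (2)²·16 + (-3)²·144 + (1)²·324 = 1688.84
sd(T) = √1688.84 ≈ 41.10

41.10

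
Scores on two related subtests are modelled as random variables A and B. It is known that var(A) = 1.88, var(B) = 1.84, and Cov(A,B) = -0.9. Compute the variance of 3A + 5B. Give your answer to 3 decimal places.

var(3A + 5B) = (3)²·var(A) + (5)²·var(B) + 2·(3)·(5)·Cov(A,B)
= 9·1.88 + 25·1.84 + 30·-0.9 = 35.92

35.920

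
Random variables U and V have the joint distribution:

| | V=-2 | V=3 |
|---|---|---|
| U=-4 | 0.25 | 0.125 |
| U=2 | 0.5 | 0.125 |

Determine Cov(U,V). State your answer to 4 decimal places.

-0.9375

E[U] = -0.25,  E[V] = -0.75
E[UV] = -0.75
Cov(U,V) = E[UV] − E[U]E[V] = -0.75 − (-0.25)(-0.75) = -0.9375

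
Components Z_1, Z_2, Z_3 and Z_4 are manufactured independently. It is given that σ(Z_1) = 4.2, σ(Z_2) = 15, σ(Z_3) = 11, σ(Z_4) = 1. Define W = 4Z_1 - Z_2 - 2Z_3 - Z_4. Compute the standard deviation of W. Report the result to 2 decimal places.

31.50

V(Z_1) = 17.64, V(Z_2) = 225, V(Z_3) = 121, V(Z_4) = 1
By independence, V(W) = (4)²V(Z_1) + (-1)²V(Z_2) + (-2)²V(Z_3) + (-1)²V(Z_4)
= (4)²·17.64 + (-1)²·225 + (-2)²·121 + (-1)²·1 = 992.24
σ(W) = √992.24 ≈ 31.50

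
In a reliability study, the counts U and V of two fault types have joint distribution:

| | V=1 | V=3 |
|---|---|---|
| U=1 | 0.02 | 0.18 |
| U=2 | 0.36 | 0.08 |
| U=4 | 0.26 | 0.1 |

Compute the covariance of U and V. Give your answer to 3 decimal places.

-0.334

E[U] = 2.52,  E[V] = 1.72
E[UV] = 4
Cov(U,V) = E[UV] − E[U]E[V] = 4 − (2.52)(1.72) = -0.3344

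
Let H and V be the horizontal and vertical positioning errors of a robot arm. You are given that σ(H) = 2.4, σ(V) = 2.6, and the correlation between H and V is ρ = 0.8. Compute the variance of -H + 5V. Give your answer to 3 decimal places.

124.840

Var(H) = (2.4)² = 5.76;  Var(V) = (2.6)² = 6.76
Cov(H,V) = ρ·σ(H)·σ(V) = 0.8·2.4·2.6 = 4.992
Var(-H + 5V) = (-1)²·Var(H) + (5)²·Var(V) + 2·(-1)·(5)·Cov(H,V)
= 1·5.76 + 25·6.76 + -10·4.992 = 124.84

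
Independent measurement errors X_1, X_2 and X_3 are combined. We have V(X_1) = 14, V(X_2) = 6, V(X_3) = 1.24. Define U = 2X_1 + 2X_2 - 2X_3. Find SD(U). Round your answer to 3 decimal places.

9.217

By independence, V(U) = (2)²V(X_1) + (2)²V(X_2) + (-2)²V(X_3)
= (2)²·14 + (2)²·6 + (-2)²·1.24 = 84.96
SD(U) = √84.96 ≈ 9.217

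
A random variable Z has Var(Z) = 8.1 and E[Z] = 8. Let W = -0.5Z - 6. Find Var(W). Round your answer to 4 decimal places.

2.0250

Var(-0.5Z - 6) = (-0.5)²·Var(Z) = 0.25·8.1 = 2.025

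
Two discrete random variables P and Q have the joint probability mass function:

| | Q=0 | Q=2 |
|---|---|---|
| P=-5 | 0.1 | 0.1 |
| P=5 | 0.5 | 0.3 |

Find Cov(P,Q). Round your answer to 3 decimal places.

-0.400

E[P] = 3,  E[Q] = 0.8
E[PQ] = 2
Cov(P,Q) = E[PQ] − E[P]E[Q] = 2 − (3)(0.8) = -0.4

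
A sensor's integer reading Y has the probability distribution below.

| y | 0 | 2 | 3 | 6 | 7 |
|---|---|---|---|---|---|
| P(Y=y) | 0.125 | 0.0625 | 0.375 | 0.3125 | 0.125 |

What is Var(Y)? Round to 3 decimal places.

5.000

E[Y] = (0)(0.125) + (2)(0.0625) + (3)(0.375) + (6)(0.3125) + (7)(0.125) = 4
E[Y²] = (0)²(0.125) + (2)²(0.0625) + (3)²(0.375) + (6)²(0.3125) + (7)²(0.125) = 21
Var(Y) = E[Y²] − (E[Y])² = 21 − (4)² = 5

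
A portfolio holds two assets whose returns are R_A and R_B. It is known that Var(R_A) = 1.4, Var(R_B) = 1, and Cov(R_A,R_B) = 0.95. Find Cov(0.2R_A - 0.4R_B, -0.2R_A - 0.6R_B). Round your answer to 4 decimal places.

0.1460

Cov(0.2R_A - 0.4R_B, -0.2R_A - 0.6R_B) = (0.2)(-0.2)Var(R_A) + (-0.4)(-0.6)Var(R_B) + [(0.2)(-0.6) + (-0.4)(-0.2)]Cov(R_A,R_B)
= -0.04·1.4 + 0.24·1 + -0.04·0.95 = 0.146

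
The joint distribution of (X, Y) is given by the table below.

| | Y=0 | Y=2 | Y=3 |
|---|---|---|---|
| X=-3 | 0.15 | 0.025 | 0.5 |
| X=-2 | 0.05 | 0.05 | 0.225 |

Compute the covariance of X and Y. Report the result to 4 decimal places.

E[X] = -2.675,  E[Y] = 2.325
E[XY] = -6.2
cov(X,Y) = E[XY] − E[X]E[Y] = -6.2 − (-2.675)(2.325) = 0.019375

0.0194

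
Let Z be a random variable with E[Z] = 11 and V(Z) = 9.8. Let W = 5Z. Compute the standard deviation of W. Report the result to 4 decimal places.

V(5Z) = (5)²·9.8 = 245
sd(W) = √245 ≈ 15.6525

15.6525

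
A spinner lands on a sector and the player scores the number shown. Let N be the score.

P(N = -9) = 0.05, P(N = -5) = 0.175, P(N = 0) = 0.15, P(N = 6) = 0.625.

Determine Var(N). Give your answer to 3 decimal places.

E[N] = (-9)(0.05) + (-5)(0.175) + (0)(0.15) + (6)(0.625) = 2.425
E[N²] = (-9)²(0.05) + (-5)²(0.175) + (0)²(0.15) + (6)²(0.625) = 30.925
Var(N) = E[N²] − (E[N])² = 30.925 − (2.425)² = 25.044375

25.044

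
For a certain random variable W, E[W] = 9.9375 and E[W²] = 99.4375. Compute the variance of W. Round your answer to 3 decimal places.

Var(W) = 99.4375 − (9.9375)² = 0.68359375

0.684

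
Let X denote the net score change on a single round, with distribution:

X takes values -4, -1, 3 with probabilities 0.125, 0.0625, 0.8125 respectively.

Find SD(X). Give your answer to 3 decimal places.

E[X] = (-4)(0.125) + (-1)(0.0625) + (3)(0.8125) = 1.875
E[X²] = (-4)²(0.125) + (-1)²(0.0625) + (3)²(0.8125) = 9.375
V(X) = E[X²] − (E[X])² = 9.375 − (1.875)² = 5.859375
SD(X) = √5.859375 ≈ 2.421

2.421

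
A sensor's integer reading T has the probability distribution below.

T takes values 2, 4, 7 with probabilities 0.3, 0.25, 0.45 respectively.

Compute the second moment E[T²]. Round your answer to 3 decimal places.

27.250

E[T²] = (2)²(0.3) + (4)²(0.25) + (7)²(0.45) = 27.25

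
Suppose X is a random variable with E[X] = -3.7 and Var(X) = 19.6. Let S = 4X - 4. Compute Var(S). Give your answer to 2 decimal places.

Var(4X - 4) = (4)²·Var(X) = 16·19.6 = 313.6

313.60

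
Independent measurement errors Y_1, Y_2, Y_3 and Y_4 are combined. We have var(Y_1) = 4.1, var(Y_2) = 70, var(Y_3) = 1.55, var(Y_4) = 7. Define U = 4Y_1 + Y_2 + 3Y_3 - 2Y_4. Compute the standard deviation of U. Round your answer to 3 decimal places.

13.325

By independence, var(U) = (4)²var(Y_1) + (1)²var(Y_2) + (3)²var(Y_3) + (-2)²var(Y_4)
= (4)²·4.1 + (1)²·70 + (3)²·1.55 + (-2)²·7 = 177.55
SD(U) = √177.55 ≈ 13.325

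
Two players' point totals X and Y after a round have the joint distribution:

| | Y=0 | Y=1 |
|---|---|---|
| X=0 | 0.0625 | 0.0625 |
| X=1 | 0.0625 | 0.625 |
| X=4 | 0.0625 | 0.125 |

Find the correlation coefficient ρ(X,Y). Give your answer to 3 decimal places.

-0.086

E[X] = 1.4375,  E[Y] = 0.8125
E[XY] = 1.125
Cov(X,Y) = E[XY] − E[X]E[Y] = 1.125 − (1.4375)(0.8125) = -0.04296875
V(X) = 1.62109375,  V(Y) = 0.15234375
ρ = -0.04296875 / √(1.62109375·0.15234375) ≈ -0.086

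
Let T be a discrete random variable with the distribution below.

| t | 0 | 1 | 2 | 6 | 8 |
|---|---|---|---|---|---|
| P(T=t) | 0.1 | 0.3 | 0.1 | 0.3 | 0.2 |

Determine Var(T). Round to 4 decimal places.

9.0900

E[T] = (0)(0.1) + (1)(0.3) + (2)(0.1) + (6)(0.3) + (8)(0.2) = 3.9
E[T²] = (0)²(0.1) + (1)²(0.3) + (2)²(0.1) + (6)²(0.3) + (8)²(0.2) = 24.3
Var(T) = E[T²] − (E[T])² = 24.3 − (3.9)² = 9.09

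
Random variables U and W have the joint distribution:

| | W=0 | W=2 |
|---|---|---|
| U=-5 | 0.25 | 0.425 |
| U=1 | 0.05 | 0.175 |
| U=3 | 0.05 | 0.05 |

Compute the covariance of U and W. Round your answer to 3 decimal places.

E[U] = -2.85,  E[W] = 1.3
E[UW] = -3.6
Cov(U,W) = E[UW] − E[U]E[W] = -3.6 − (-2.85)(1.3) = 0.105

0.105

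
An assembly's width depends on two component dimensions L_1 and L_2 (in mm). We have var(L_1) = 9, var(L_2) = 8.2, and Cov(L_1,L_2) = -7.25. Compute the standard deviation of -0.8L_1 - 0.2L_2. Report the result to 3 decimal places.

1.941

var(-0.8L_1 - 0.2L_2) = (-0.8)²·var(L_1) + (-0.2)²·var(L_2) + 2·(-0.8)·(-0.2)·Cov(L_1,L_2)
= 0.64·9 + 0.04·8.2 + 0.32·-7.25 = 3.768
SD(-0.8L_1 - 0.2L_2) = √3.768 ≈ 1.941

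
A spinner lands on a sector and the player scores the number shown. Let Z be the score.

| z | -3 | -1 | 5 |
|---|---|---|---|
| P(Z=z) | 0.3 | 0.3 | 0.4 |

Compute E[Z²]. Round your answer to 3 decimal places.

13.000

E[Z²] = (-3)²(0.3) + (-1)²(0.3) + (5)²(0.4) = 13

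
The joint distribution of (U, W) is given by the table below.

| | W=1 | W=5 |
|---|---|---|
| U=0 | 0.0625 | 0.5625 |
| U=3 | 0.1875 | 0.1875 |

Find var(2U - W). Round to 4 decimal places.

E[U] = 1.125,  E[W] = 4,  E[UW] = 3.375
var(U) = 3.375 − (1.125)² = 2.109375;  var(W) = 19 − (4)² = 3
Cov(U,W) = 3.375 − (1.125)(4) = -1.125
var(2U - W) = (2)²·2.109375 + (-1)²·3 + 2·(2)·(-1)·-1.125 = 15.9375

15.9375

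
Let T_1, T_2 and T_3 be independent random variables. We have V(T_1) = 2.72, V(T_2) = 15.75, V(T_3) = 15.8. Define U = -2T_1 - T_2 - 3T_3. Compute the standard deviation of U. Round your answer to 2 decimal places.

12.99

By independence, V(U) = (-2)²V(T_1) + (-1)²V(T_2) + (-3)²V(T_3)
= (-2)²·2.72 + (-1)²·15.75 + (-3)²·15.8 = 168.83
σ(U) = √168.83 ≈ 12.99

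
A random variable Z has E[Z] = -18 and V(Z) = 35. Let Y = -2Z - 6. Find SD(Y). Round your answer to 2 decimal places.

11.83

V(-2Z - 6) = (-2)²·35 = 140
SD(Y) = √140 ≈ 11.83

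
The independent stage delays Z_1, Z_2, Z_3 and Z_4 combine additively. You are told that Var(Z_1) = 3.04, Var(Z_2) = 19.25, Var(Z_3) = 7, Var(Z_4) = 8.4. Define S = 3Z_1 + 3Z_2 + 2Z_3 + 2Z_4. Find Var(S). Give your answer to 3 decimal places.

By independence, Var(S) = (3)²Var(Z_1) + (3)²Var(Z_2) + (2)²Var(Z_3) + (2)²Var(Z_4)
= (3)²·3.04 + (3)²·19.25 + (2)²·7 + (2)²·8.4 = 262.21

262.210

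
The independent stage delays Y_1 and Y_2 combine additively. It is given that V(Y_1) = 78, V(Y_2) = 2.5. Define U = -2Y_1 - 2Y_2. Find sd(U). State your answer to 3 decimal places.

17.944

By independence, V(U) = (-2)²V(Y_1) + (-2)²V(Y_2)
= (-2)²·78 + (-2)²·2.5 = 322
sd(U) = √322 ≈ 17.944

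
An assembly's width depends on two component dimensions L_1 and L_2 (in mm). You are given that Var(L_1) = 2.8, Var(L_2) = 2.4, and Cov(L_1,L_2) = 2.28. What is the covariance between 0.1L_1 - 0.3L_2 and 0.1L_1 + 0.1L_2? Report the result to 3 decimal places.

Cov(0.1L_1 - 0.3L_2, 0.1L_1 + 0.1L_2) = (0.1)(0.1)Var(L_1) + (-0.3)(0.1)Var(L_2) + [(0.1)(0.1) + (-0.3)(0.1)]Cov(L_1,L_2)
= 0.01·2.8 + -0.03·2.4 + -0.02·2.28 = -0.0896

-0.090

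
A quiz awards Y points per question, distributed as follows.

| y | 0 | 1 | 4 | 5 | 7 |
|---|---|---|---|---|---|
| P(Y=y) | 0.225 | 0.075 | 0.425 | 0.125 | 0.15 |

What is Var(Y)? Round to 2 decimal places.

5.45

E[Y] = (0)(0.225) + (1)(0.075) + (4)(0.425) + (5)(0.125) + (7)(0.15) = 3.45
E[Y²] = (0)²(0.225) + (1)²(0.075) + (4)²(0.425) + (5)²(0.125) + (7)²(0.15) = 17.35
Var(Y) = E[Y²] − (E[Y])² = 17.35 − (3.45)² = 5.4475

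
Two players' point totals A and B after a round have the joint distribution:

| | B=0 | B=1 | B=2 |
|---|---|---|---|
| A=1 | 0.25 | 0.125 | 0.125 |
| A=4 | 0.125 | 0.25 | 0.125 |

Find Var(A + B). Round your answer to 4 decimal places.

E[A] = 2.5,  E[B] = 0.875,  E[AB] = 2.375
Var(A) = 8.5 − (2.5)² = 2.25;  Var(B) = 1.375 − (0.875)² = 0.609375
cov(A,B) = 2.375 − (2.5)(0.875) = 0.1875
Var(A + B) = (1)²·2.25 + (1)²·0.609375 + 2·(1)·(1)·0.1875 = 3.234375

3.2344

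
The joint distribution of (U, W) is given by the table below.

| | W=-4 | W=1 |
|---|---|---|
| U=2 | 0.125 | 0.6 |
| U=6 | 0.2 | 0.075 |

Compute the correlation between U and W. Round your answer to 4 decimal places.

-0.5290

E[U] = 3.1,  E[W] = -0.625
E[UW] = -4.15
Cov(U,W) = E[UW] − E[U]E[W] = -4.15 − (3.1)(-0.625) = -2.2125
V(U) = 3.19,  V(W) = 5.484375
ρ = -2.2125 / √(3.19·5.484375) ≈ -0.5290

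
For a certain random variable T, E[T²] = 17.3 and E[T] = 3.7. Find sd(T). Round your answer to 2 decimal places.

1.90

Var(T) = 17.3 − (3.7)² = 3.61
sd(T) = √3.61 ≈ 1.90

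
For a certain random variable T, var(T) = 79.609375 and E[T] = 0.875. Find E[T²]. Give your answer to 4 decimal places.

80.3750

E[T²] = var(T) + (E[T])² = 79.609375 + (0.875)² = 80.375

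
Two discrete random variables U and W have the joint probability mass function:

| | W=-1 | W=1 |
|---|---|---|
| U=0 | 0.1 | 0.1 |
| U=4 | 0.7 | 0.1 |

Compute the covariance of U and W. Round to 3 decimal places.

E[U] = 3.2,  E[W] = -0.6
E[UW] = -2.4
Cov(U,W) = E[UW] − E[U]E[W] = -2.4 − (3.2)(-0.6) = -0.48

-0.480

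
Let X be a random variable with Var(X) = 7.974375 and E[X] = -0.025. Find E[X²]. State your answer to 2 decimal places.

7.98

E[X²] = Var(X) + (E[X])² = 7.974375 + (-0.025)² = 7.975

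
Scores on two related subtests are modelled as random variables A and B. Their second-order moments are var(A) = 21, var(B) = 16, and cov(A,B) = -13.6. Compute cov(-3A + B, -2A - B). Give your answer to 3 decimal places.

96.400

cov(-3A + B, -2A - B) = (-3)(-2)var(A) + (1)(-1)var(B) + [(-3)(-1) + (1)(-2)]cov(A,B)
= 6·21 + -1·16 + 1·-13.6 = 96.4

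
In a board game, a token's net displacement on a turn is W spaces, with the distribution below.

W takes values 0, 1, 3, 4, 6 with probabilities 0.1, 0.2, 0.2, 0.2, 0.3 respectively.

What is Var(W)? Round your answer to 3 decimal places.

E[W] = (0)(0.1) + (1)(0.2) + (3)(0.2) + (4)(0.2) + (6)(0.3) = 3.4
E[W²] = (0)²(0.1) + (1)²(0.2) + (3)²(0.2) + (4)²(0.2) + (6)²(0.3) = 16
Var(W) = E[W²] − (E[W])² = 16 − (3.4)² = 4.44

4.440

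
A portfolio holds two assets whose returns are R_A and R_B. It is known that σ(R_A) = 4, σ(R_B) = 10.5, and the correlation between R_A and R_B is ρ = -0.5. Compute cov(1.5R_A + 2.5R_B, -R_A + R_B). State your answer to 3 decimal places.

272.625

Var(R_A) = (4)² = 16;  Var(R_B) = (10.5)² = 110.25
cov(R_A,R_B) = ρ·σ(R_A)·σ(R_B) = -0.5·4·10.5 = -21
cov(1.5R_A + 2.5R_B, -R_A + R_B) = (1.5)(-1)Var(R_A) + (2.5)(1)Var(R_B) + [(1.5)(1) + (2.5)(-1)]cov(R_A,R_B)
= -1.5·16 + 2.5·110.25 + -1·-21 = 272.625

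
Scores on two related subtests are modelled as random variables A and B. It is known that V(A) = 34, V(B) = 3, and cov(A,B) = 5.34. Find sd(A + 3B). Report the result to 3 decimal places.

9.646

V(A + 3B) = (1)²·V(A) + (3)²·V(B) + 2·(1)·(3)·cov(A,B)
= 1·34 + 9·3 + 6·5.34 = 93.04
sd(A + 3B) = √93.04 ≈ 9.646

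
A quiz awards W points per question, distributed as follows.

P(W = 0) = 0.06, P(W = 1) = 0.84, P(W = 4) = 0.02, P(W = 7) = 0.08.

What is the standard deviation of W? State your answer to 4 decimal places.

1.6999

E[W] = (0)(0.06) + (1)(0.84) + (4)(0.02) + (7)(0.08) = 1.48
E[W²] = (0)²(0.06) + (1)²(0.84) + (4)²(0.02) + (7)²(0.08) = 5.08
V(W) = E[W²] − (E[W])² = 5.08 − (1.48)² = 2.8896
SD(W) = √2.8896 ≈ 1.6999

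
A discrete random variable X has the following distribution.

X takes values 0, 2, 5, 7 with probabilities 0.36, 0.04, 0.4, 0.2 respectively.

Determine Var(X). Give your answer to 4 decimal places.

7.8496

E[X] = (0)(0.36) + (2)(0.04) + (5)(0.4) + (7)(0.2) = 3.48
E[X²] = (0)²(0.36) + (2)²(0.04) + (5)²(0.4) + (7)²(0.2) = 19.96
Var(X) = E[X²] − (E[X])² = 19.96 − (3.48)² = 7.8496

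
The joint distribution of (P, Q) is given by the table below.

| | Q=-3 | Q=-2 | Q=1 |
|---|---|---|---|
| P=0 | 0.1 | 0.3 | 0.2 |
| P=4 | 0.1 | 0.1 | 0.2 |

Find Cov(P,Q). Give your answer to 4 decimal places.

0.4000

E[P] = 1.6,  E[Q] = -1
E[PQ] = -1.2
Cov(P,Q) = E[PQ] − E[P]E[Q] = -1.2 − (1.6)(-1) = 0.4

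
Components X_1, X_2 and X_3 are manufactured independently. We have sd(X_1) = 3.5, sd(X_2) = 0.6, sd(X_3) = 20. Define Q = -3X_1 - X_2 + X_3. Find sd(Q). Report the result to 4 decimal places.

22.5967

var(X_1) = 12.25, var(X_2) = 0.36, var(X_3) = 400
By independence, var(Q) = (-3)²var(X_1) + (-1)²var(X_2) + (1)²var(X_3)
= (-3)²·12.25 + (-1)²·0.36 + (1)²·400 = 510.61
sd(Q) = √510.61 ≈ 22.5967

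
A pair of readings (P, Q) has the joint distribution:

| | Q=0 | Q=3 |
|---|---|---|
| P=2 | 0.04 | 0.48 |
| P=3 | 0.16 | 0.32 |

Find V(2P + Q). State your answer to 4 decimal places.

1.6704

E[P] = 2.48,  E[Q] = 2.4,  E[PQ] = 5.76
V(P) = 6.4 − (2.48)² = 0.2496;  V(Q) = 7.2 − (2.4)² = 1.44
cov(P,Q) = 5.76 − (2.48)(2.4) = -0.192
V(2P + Q) = (2)²·0.2496 + (1)²·1.44 + 2·(2)·(1)·-0.192 = 1.6704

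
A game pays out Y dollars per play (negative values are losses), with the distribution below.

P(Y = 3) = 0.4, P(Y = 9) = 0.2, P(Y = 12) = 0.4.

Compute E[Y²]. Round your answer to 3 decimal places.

E[Y²] = (3)²(0.4) + (9)²(0.2) + (12)²(0.4) = 77.4

77.400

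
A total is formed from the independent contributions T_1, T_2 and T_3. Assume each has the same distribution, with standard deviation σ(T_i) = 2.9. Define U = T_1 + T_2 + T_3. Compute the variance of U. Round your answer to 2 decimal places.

var(T_i) = (2.9)² = 8.41
By independence, var(U) = (1)²var(T_1) + (1)²var(T_2) + (1)²var(T_3)
= (1)²·8.41 + (1)²·8.41 + (1)²·8.41 = 25.23

25.23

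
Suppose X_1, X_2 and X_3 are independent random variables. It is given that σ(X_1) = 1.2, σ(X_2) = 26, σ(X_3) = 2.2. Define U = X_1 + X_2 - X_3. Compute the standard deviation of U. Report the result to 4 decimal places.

V(X_1) = 1.44, V(X_2) = 676, V(X_3) = 4.84
By independence, V(U) = (1)²V(X_1) + (1)²V(X_2) + (-1)²V(X_3)
= (1)²·1.44 + (1)²·676 + (-1)²·4.84 = 682.28
σ(U) = √682.28 ≈ 26.1205

26.1205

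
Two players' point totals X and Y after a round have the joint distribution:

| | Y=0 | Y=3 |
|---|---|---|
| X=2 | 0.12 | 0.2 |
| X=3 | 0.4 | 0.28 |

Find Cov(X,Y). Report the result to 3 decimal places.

E[X] = 2.68,  E[Y] = 1.44
E[XY] = 3.72
Cov(X,Y) = E[XY] − E[X]E[Y] = 3.72 − (2.68)(1.44) = -0.1392

-0.139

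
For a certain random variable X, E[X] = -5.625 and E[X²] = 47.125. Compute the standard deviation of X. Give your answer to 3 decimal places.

3.935

var(X) = 47.125 − (-5.625)² = 15.484375
SD(X) = √15.484375 ≈ 3.935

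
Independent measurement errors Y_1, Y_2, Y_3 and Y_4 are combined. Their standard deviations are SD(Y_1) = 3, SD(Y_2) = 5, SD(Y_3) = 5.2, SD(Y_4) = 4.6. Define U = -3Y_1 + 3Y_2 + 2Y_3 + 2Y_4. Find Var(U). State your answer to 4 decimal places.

498.8000

Var(Y_1) = 9, Var(Y_2) = 25, Var(Y_3) = 27.04, Var(Y_4) = 21.16
By independence, Var(U) = (-3)²Var(Y_1) + (3)²Var(Y_2) + (2)²Var(Y_3) + (2)²Var(Y_4)
= (-3)²·9 + (3)²·25 + (2)²·27.04 + (2)²·21.16 = 498.8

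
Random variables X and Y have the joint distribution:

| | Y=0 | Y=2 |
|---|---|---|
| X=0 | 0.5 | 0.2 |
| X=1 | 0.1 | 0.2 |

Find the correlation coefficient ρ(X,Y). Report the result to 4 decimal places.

0.3563

E[X] = 0.3,  E[Y] = 0.8
E[XY] = 0.4
cov(X,Y) = E[XY] − E[X]E[Y] = 0.4 − (0.3)(0.8) = 0.16
var(X) = 0.21,  var(Y) = 0.96
ρ = 0.16 / √(0.21·0.96) ≈ 0.3563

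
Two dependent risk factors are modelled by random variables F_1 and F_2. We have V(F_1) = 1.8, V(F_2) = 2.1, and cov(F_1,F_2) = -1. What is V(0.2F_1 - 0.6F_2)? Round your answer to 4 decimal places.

V(0.2F_1 - 0.6F_2) = (0.2)²·V(F_1) + (-0.6)²·V(F_2) + 2·(0.2)·(-0.6)·cov(F_1,F_2)
= 0.04·1.8 + 0.36·2.1 + -0.24·-1 = 1.068

1.0680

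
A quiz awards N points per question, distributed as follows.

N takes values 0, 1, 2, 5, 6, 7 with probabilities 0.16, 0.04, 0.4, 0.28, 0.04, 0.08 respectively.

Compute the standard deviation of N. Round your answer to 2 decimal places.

2.18

E[N] = (0)(0.16) + (1)(0.04) + (2)(0.4) + (5)(0.28) + (6)(0.04) + (7)(0.08) = 3.04
E[N²] = (0)²(0.16) + (1)²(0.04) + (2)²(0.4) + (5)²(0.28) + (6)²(0.04) + (7)²(0.08) = 14
var(N) = E[N²] − (E[N])² = 14 − (3.04)² = 4.7584
σ(N) = √4.7584 ≈ 2.18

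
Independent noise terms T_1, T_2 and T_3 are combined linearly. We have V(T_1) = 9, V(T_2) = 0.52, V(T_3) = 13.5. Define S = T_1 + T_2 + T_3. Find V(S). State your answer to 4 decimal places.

23.0200

By independence, V(S) = (1)²V(T_1) + (1)²V(T_2) + (1)²V(T_3)
= (1)²·9 + (1)²·0.52 + (1)²·13.5 = 23.02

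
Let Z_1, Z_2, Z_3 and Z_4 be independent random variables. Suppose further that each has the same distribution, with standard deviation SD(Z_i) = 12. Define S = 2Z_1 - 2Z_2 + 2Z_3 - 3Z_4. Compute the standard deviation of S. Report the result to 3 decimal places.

Var(Z_i) = (12)² = 144
By independence, Var(S) = (2)²Var(Z_1) + (-2)²Var(Z_2) + (2)²Var(Z_3) + (-3)²Var(Z_4)
= (2)²·144 + (-2)²·144 + (2)²·144 + (-3)²·144 = 3024
SD(S) = √3024 ≈ 54.991

54.991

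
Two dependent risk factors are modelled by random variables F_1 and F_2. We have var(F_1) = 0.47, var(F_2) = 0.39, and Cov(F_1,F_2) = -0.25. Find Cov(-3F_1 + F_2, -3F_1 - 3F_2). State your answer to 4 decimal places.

1.5600

Cov(-3F_1 + F_2, -3F_1 - 3F_2) = (-3)(-3)var(F_1) + (1)(-3)var(F_2) + [(-3)(-3) + (1)(-3)]Cov(F_1,F_2)
= 9·0.47 + -3·0.39 + 6·-0.25 = 1.56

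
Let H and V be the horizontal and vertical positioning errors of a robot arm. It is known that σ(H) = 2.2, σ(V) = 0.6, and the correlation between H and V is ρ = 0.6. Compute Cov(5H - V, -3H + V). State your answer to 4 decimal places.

-66.6240

Var(H) = (2.2)² = 4.84;  Var(V) = (0.6)² = 0.36
Cov(H,V) = ρ·σ(H)·σ(V) = 0.6·2.2·0.6 = 0.792
Cov(5H - V, -3H + V) = (5)(-3)Var(H) + (-1)(1)Var(V) + [(5)(1) + (-1)(-3)]Cov(H,V)
= -15·4.84 + -1·0.36 + 8·0.792 = -66.624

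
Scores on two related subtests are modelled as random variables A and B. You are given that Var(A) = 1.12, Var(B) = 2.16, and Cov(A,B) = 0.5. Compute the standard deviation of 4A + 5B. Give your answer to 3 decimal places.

Var(4A + 5B) = (4)²·Var(A) + (5)²·Var(B) + 2·(4)·(5)·Cov(A,B)
= 16·1.12 + 25·2.16 + 40·0.5 = 91.92
σ(4A + 5B) = √91.92 ≈ 9.587

9.587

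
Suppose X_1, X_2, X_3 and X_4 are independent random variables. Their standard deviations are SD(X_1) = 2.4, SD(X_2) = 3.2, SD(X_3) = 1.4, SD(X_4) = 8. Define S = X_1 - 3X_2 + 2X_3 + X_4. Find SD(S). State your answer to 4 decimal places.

13.0292

Var(X_1) = 5.76, Var(X_2) = 10.24, Var(X_3) = 1.96, Var(X_4) = 64
By independence, Var(S) = (1)²Var(X_1) + (-3)²Var(X_2) + (2)²Var(X_3) + (1)²Var(X_4)
= (1)²·5.76 + (-3)²·10.24 + (2)²·1.96 + (1)²·64 = 169.76
SD(S) = √169.76 ≈ 13.0292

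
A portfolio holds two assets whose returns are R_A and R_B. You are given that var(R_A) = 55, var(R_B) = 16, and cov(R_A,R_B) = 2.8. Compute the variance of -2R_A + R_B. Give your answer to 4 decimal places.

var(-2R_A + R_B) = (-2)²·var(R_A) + (1)²·var(R_B) + 2·(-2)·(1)·cov(R_A,R_B)
= 4·55 + 1·16 + -4·2.8 = 224.8

224.8000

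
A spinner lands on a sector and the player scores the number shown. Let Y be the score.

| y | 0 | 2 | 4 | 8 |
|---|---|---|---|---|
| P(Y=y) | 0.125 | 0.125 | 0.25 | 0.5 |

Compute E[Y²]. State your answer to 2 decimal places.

E[Y²] = (0)²(0.125) + (2)²(0.125) + (4)²(0.25) + (8)²(0.5) = 36.5

36.50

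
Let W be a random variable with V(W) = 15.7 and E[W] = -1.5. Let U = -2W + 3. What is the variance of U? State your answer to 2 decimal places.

V(-2W + 3) = (-2)²·V(W) = 4·15.7 = 62.8

62.80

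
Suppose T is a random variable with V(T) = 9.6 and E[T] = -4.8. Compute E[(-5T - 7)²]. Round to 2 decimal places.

E[-5T - 7] = -5·-4.8 − 7 = 17
V(-5T - 7) = (-5)²·9.6 = 240
E[(-5T - 7)²] = V((-5T - 7)) + (E[(-5T - 7)])² = 240 + (17)² = 529

529.00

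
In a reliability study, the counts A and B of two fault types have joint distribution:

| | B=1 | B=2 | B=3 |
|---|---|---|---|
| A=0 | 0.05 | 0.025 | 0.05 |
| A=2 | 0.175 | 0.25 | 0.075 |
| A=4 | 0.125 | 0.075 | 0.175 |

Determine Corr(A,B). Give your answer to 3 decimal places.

E[A] = 2.5,  E[B] = 1.95
E[AB] = 5
Cov(A,B) = E[AB] − E[A]E[B] = 5 − (2.5)(1.95) = 0.125
V(A) = 1.75,  V(B) = 0.6475
ρ = 0.125 / √(1.75·0.6475) ≈ 0.117

0.117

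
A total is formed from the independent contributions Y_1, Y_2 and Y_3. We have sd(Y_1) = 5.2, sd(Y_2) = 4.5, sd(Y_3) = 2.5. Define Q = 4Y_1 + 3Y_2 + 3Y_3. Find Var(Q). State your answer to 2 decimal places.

Var(Y_1) = 27.04, Var(Y_2) = 20.25, Var(Y_3) = 6.25
By independence, Var(Q) = (4)²Var(Y_1) + (3)²Var(Y_2) + (3)²Var(Y_3)
= (4)²·27.04 + (3)²·20.25 + (3)²·6.25 = 671.14

671.14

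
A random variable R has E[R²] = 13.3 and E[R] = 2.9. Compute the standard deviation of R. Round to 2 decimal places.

var(R) = 13.3 − (2.9)² = 4.89
sd(R) = √4.89 ≈ 2.21

2.21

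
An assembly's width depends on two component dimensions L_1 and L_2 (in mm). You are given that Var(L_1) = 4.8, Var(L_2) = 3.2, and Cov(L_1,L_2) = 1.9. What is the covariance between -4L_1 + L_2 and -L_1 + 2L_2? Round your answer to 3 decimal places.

Cov(-4L_1 + L_2, -L_1 + 2L_2) = (-4)(-1)Var(L_1) + (1)(2)Var(L_2) + [(-4)(2) + (1)(-1)]Cov(L_1,L_2)
= 4·4.8 + 2·3.2 + -9·1.9 = 8.5

8.500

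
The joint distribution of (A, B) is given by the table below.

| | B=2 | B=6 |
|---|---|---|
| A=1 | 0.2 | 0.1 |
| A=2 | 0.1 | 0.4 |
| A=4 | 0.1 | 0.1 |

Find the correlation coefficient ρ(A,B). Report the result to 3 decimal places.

0.078

E[A] = 2.1,  E[B] = 4.4
E[AB] = 9.4
cov(A,B) = E[AB] − E[A]E[B] = 9.4 − (2.1)(4.4) = 0.16
Var(A) = 1.09,  Var(B) = 3.84
ρ = 0.16 / √(1.09·3.84) ≈ 0.078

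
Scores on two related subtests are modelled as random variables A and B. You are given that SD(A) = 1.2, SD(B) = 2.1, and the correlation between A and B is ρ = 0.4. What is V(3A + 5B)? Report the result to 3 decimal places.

153.450

V(A) = (1.2)² = 1.44;  V(B) = (2.1)² = 4.41
Cov(A,B) = ρ·SD(A)·SD(B) = 0.4·1.2·2.1 = 1.008
V(3A + 5B) = (3)²·V(A) + (5)²·V(B) + 2·(3)·(5)·Cov(A,B)
= 9·1.44 + 25·4.41 + 30·1.008 = 153.45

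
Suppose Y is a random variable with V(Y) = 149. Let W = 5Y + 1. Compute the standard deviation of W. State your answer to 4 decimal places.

61.0328

V(5Y + 1) = (5)²·149 = 3725
sd(W) = √3725 ≈ 61.0328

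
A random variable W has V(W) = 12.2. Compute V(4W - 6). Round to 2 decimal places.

195.20

V(4W - 6) = (4)²·V(W) = 16·12.2 = 195.2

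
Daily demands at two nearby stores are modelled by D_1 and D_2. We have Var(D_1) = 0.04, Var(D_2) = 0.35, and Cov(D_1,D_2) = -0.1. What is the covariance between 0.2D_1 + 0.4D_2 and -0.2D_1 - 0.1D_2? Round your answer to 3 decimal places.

-0.006

Cov(0.2D_1 + 0.4D_2, -0.2D_1 - 0.1D_2) = (0.2)(-0.2)Var(D_1) + (0.4)(-0.1)Var(D_2) + [(0.2)(-0.1) + (0.4)(-0.2)]Cov(D_1,D_2)
= -0.04·0.04 + -0.04·0.35 + -0.1·-0.1 = -0.0056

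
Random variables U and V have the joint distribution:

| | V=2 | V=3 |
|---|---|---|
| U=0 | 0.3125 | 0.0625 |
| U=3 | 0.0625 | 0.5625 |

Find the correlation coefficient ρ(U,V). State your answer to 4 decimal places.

E[U] = 1.875,  E[V] = 2.625
E[UV] = 5.4375
Cov(U,V) = E[UV] − E[U]E[V] = 5.4375 − (1.875)(2.625) = 0.515625
var(U) = 2.109375,  var(V) = 0.234375
ρ = 0.515625 / √(2.109375·0.234375) ≈ 0.7333

0.7333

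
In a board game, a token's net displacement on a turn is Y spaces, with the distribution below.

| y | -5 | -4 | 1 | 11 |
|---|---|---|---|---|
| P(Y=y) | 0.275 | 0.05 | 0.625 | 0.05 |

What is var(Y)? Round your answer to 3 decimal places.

14.190

E[Y] = (-5)(0.275) + (-4)(0.05) + (1)(0.625) + (11)(0.05) = -0.4
E[Y²] = (-5)²(0.275) + (-4)²(0.05) + (1)²(0.625) + (11)²(0.05) = 14.35
var(Y) = E[Y²] − (E[Y])² = 14.35 − (-0.4)² = 14.19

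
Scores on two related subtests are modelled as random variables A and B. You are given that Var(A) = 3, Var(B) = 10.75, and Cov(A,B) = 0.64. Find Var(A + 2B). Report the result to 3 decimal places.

48.560

Var(A + 2B) = (1)²·Var(A) + (2)²·Var(B) + 2·(1)·(2)·Cov(A,B)
= 1·3 + 4·10.75 + 4·0.64 = 48.56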